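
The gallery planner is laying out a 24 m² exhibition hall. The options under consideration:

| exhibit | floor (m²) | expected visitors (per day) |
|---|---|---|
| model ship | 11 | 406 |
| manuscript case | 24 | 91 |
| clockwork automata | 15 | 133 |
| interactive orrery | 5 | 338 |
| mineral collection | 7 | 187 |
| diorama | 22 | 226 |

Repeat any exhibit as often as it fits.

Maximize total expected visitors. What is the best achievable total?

1352

Taking 4×interactive orrery: 20 m² used, 1352 in expected visitors.
That's the maximum — no swap from here does better than 1352.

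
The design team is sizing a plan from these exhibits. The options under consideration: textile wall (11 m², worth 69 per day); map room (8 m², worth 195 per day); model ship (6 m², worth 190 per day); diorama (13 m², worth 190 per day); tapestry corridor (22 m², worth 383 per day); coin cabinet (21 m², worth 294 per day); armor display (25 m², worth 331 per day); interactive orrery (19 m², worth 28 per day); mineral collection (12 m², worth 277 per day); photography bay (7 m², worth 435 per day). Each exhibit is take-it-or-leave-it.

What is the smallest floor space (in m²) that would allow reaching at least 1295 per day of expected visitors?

Minimise m² subject to total expected visitors ≥ 1295.
Taking map room + model ship + coin cabinet + mineral collection + photography bay gives 1391 (≥ 1295) for 54 m².
No combination under 54 m² hits 1295.

54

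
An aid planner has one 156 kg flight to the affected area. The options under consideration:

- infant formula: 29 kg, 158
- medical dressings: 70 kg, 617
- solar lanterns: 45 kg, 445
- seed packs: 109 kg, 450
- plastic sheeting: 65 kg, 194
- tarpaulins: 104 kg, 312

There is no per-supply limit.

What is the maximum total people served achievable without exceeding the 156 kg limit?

Ranking by ratio (people served/kg): solar lanterns 9.89, medical dressings 8.81, infant formula 5.45.
Taking 3×solar lanterns: 135 kg used, 1335 in people served.
That's the maximum — no swap from here does better than 1335.

1335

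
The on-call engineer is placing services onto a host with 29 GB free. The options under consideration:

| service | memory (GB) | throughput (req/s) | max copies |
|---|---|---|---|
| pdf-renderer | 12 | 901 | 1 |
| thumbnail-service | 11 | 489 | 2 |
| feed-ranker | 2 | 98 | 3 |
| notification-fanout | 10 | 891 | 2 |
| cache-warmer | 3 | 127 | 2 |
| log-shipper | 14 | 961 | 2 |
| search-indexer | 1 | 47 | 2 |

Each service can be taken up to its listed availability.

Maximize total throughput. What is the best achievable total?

Density check — notification-fanout 89.10, pdf-renderer 75.08, log-shipper 68.64, feed-ranker 49.00 are the best per GB.
Filling by ratio: 3×feed-ranker + 2×notification-fanout + 2×search-indexer for 2170, with 1 GB left unused.
Replace 2×search-indexer with cache-warmer: the trade gains 33 net, giving 2203 at 29 GB.
No other feasible combination exceeds 2203.

2203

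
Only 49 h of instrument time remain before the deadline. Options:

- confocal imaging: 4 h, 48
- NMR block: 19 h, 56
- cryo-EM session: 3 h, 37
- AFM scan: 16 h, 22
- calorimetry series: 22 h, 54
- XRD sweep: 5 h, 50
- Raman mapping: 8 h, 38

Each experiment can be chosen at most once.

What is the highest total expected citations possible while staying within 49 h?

Best packing: confocal imaging + NMR block + cryo-EM session + XRD sweep + Raman mapping — 39 h, 229 total.
No other feasible combination exceeds 229.

229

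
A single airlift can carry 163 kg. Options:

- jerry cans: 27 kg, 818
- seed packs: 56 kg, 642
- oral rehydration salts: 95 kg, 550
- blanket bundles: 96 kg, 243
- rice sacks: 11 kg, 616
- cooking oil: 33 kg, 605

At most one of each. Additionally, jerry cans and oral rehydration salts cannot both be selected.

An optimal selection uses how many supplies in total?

Best achievable people served is 2681.
For example jerry cans + seed packs + rice sacks + cooking oil achieves it, using 127 kg.
Any selection reaching 2681 contains exactly 4 supplies.

4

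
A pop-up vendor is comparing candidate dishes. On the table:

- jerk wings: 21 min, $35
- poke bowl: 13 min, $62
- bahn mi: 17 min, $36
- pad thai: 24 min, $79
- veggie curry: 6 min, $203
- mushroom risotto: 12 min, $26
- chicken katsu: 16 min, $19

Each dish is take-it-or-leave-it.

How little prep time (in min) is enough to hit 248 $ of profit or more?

Need the lightest bundle worth ≥ 248.
poke bowl + veggie curry: 265 profit at 19 min.
Below 19 min the best achievable stays under 248.

19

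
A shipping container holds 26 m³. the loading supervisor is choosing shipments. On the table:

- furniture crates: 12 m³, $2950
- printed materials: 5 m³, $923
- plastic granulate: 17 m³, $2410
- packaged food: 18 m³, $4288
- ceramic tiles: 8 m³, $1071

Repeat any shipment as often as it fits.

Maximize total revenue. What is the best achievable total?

5900

Best packing: 2×furniture crates — 24 m³, 5900 total.
That's the maximum — no swap from here does better than 5900.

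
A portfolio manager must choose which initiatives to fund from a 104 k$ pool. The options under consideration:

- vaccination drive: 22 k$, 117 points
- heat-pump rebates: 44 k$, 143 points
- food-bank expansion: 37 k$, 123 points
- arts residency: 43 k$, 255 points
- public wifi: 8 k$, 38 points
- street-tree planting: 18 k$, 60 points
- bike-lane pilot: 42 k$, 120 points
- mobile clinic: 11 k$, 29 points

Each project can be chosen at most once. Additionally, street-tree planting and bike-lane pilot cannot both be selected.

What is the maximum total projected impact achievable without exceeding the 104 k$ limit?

499

Taking vaccination drive + arts residency + public wifi + street-tree planting + mobile clinic: 102 k$ used, 499 in projected impact.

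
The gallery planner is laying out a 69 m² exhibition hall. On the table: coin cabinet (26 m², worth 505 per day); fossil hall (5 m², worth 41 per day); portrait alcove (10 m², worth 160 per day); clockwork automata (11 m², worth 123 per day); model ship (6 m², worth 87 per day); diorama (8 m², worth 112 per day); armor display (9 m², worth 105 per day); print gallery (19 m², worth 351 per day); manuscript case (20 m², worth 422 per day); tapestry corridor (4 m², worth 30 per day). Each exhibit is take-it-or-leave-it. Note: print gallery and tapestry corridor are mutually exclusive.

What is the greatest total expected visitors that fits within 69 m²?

Taking coin cabinet + print gallery + manuscript case: 65 m² used, 1278 in expected visitors.
The closest alternative, coin cabinet + fossil hall + portrait alcove + diorama + manuscript case, reaches only 1240.

1278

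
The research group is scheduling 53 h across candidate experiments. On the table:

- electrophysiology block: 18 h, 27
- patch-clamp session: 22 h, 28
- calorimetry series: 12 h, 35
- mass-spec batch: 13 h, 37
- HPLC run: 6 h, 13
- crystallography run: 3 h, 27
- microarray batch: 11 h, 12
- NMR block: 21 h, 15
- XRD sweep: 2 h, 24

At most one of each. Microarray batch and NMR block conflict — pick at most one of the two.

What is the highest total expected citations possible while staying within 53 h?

151

Ranking by ratio (expected citations/h): XRD sweep 12.00, crystallography run 9.00, calorimetry series 2.92, mass-spec batch 2.85.
Taking the top-ratio experiments first gives calorimetry series + mass-spec batch + HPLC run + crystallography run + microarray batch + XRD sweep for 148 (47 h).
Replace HPLC run and microarray batch with patch-clamp session: the trade gains 3 net, giving 151 at 52 h.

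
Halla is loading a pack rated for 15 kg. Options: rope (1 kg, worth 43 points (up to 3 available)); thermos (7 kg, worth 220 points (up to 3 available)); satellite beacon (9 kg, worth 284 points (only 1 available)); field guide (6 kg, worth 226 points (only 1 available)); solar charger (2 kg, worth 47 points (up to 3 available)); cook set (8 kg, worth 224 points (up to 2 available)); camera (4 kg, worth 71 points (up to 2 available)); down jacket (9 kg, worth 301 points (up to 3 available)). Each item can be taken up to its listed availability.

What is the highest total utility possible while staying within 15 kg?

Taking the top-ratio items first gives 3×rope + field guide + 3×solar charger for 496 (15 kg).
The 7 kg tied up in rope and 3×solar charger is better spent on thermos — total rises to 532 (15 kg).
Nothing else within 15 kg beats 532.

532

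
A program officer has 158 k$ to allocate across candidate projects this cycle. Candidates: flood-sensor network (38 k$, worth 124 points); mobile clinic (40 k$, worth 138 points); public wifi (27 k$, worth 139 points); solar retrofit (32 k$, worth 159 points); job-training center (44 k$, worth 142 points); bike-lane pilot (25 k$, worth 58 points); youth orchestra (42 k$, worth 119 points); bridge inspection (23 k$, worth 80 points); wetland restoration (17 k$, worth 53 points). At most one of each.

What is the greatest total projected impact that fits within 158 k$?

Greedy by ratio would take mobile clinic + public wifi + solar retrofit + bridge inspection + wetland restoration: 139 k$ used, total 569.
Replace mobile clinic and bridge inspection with flood-sensor network + job-training center: the trade gains 48 net, giving 617 at 158 k$.
Every other selection either busts 158 k$ or fails to beat 617.

617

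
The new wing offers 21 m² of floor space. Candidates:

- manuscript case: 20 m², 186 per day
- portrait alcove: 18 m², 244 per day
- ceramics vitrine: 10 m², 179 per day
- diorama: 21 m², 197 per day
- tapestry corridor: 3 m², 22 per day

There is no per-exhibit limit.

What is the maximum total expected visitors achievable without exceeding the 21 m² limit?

Ranking by ratio (expected visitors/m²): ceramics vitrine 17.90, portrait alcove 13.56, diorama 9.38.
Taking 2×ceramics vitrine: 20 m² used, 358 in expected visitors.

358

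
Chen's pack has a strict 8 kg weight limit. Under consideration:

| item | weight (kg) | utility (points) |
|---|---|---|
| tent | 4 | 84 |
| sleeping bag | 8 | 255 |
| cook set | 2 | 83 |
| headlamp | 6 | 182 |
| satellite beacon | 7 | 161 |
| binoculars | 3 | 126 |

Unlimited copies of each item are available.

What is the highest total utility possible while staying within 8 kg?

335

The ratio ordering already packs tightly: cook set + 2×binoculars, 8 kg, 335.
That's the maximum — no swap from here does better than 335.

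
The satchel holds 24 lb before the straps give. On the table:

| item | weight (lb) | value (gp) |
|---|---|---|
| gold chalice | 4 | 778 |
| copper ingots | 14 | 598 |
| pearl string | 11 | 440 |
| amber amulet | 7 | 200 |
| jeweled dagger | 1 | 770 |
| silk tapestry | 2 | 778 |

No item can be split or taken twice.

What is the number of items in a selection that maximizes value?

4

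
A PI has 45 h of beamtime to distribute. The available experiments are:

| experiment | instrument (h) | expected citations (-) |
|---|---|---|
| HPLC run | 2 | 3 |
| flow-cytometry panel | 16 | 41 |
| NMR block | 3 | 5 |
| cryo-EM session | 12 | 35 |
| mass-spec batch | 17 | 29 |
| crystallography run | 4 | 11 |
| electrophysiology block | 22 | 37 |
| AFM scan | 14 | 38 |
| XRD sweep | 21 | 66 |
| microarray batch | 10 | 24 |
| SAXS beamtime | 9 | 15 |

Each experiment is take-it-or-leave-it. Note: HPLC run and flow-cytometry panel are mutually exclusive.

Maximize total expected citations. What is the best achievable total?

128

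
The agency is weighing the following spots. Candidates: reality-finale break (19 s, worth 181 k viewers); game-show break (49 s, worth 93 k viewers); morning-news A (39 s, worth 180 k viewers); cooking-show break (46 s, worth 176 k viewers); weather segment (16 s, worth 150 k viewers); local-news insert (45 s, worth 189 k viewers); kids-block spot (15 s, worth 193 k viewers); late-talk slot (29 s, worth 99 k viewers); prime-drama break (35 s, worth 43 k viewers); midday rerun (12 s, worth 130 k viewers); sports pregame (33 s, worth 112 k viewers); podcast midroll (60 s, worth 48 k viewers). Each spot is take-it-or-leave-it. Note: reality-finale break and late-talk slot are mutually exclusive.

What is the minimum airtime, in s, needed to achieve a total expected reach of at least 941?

134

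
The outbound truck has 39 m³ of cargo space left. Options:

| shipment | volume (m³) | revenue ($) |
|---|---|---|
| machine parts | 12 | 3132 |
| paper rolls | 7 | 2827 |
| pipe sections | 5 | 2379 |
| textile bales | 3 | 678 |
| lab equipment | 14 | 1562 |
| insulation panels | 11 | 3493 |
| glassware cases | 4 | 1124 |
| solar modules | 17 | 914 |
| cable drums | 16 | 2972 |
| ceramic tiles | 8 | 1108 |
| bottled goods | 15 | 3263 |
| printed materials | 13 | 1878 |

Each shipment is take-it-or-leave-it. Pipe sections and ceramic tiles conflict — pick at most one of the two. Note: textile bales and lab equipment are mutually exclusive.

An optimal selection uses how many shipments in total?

Best achievable revenue is 12955.
One optimal bundle: machine parts + paper rolls + pipe sections + insulation panels + glassware cases (39 m³).
Any selection reaching 12955 contains exactly 5 shipments.

5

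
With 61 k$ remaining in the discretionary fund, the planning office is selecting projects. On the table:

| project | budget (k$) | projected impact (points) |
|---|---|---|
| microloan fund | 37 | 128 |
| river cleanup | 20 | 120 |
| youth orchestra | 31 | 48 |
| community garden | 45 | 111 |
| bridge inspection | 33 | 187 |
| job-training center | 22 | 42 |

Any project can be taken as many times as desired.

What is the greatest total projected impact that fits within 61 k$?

360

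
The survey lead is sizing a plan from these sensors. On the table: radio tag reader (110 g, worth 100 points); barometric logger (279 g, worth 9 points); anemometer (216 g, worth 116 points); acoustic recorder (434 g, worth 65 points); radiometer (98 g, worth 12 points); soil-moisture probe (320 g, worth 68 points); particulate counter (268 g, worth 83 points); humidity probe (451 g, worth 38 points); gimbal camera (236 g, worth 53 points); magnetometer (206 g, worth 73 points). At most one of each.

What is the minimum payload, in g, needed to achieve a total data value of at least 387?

1036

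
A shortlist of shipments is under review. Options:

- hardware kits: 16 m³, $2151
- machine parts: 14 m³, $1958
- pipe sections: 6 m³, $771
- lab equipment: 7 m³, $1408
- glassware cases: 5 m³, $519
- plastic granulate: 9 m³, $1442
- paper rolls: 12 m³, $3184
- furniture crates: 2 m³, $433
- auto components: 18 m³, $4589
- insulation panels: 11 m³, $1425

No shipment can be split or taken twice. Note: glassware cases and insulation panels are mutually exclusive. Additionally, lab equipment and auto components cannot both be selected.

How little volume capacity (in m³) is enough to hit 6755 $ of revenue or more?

30

Need the lightest bundle worth ≥ 6755.
paper rolls + auto components reaches 7773 using 30 m³.
No combination under 30 m³ hits 6755.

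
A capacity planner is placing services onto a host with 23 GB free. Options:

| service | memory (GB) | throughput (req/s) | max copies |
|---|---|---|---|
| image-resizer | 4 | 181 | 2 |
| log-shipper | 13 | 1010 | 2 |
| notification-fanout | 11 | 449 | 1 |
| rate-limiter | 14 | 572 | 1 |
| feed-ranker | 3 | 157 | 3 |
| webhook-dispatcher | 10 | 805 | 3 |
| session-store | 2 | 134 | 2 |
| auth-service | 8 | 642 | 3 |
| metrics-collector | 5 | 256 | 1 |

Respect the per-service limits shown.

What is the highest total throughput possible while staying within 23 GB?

A density-first pass picks 2×webhook-dispatcher + session-store — 1744 at 22 GB.
The 12 GB tied up in webhook-dispatcher and session-store is better spent on log-shipper — total rises to 1815 (23 GB).
Nothing else within 23 GB beats 1815.

1815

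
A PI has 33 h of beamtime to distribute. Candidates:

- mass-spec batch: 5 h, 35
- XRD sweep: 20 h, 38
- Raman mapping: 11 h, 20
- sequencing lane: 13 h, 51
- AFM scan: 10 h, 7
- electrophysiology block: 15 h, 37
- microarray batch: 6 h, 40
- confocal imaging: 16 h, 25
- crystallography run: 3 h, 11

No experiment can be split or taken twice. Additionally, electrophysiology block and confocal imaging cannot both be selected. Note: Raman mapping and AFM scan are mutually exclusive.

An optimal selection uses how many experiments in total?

Optimal total is 137.
One optimal bundle: mass-spec batch + sequencing lane + microarray batch + crystallography run (27 h).
All optima have 4 experiments.

4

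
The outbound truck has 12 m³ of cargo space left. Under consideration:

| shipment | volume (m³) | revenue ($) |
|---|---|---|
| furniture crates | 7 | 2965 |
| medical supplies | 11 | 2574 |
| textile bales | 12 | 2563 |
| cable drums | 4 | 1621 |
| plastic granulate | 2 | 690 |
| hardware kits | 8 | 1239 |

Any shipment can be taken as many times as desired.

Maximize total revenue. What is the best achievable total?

Ranking by ratio (revenue/m³): furniture crates 423.57, cable drums 405.25, plastic granulate 345.00, medical supplies 234.00.
The ratio heuristic lands on furniture crates + cable drums (4586) but leaves 1 m³ idle.
Dropping furniture crates frees 7 m³; slotting in 2×cable drums (8 m³) lifts the total to 4863 at 12 m³.
No other feasible combination exceeds 4863.

4863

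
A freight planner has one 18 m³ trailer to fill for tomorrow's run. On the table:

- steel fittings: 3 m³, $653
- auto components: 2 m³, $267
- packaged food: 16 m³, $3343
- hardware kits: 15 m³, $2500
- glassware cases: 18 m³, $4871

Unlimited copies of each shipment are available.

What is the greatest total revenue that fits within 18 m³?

4871

Glassware cases uses 18 of the 18 m³ and totals 4871.
No other feasible combination exceeds 4871.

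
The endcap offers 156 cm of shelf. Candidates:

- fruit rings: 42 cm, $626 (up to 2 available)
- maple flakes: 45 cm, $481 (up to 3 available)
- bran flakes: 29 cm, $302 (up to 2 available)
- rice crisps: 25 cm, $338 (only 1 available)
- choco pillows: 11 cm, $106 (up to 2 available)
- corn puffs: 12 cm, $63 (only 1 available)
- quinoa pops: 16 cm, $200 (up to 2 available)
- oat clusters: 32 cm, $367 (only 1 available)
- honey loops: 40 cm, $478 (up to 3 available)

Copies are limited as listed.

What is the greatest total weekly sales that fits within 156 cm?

2130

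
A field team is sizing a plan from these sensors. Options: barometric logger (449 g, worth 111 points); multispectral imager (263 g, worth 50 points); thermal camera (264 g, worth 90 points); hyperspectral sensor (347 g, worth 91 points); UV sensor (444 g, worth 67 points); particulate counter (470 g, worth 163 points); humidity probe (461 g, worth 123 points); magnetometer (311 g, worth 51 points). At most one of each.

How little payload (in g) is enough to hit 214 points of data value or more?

Need the lightest bundle worth ≥ 214.
thermal camera + particulate counter reaches 253 using 734 g.
No combination under 734 g hits 214.

734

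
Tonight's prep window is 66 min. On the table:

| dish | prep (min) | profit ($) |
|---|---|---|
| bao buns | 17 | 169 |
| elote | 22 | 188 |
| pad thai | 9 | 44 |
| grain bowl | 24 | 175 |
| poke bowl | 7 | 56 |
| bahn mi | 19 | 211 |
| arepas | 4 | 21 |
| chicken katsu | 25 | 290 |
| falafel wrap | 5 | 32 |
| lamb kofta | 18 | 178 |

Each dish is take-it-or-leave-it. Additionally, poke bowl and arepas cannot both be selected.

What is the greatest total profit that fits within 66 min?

Density check — chicken katsu 11.60, bahn mi 11.11, bao buns 9.94, lamb kofta 9.89 are the best per min.
Bao buns + bahn mi + chicken katsu + falafel wrap uses 66 of the 66 min and totals 702.
Nothing else feasible within 66 min beats 702.

702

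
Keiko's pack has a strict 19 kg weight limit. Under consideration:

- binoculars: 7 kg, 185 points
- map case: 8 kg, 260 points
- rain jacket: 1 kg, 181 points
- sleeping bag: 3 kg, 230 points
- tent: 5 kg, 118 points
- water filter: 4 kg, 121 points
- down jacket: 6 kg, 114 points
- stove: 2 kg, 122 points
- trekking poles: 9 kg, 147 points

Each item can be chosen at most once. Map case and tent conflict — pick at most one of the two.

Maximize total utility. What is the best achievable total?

Density check — rain jacket 181.00, sleeping bag 76.67, stove 61.00 are the best per kg.
Taking map case + rain jacket + sleeping bag + water filter + stove: 18 kg used, 914 in utility.
The closest alternative, binoculars + map case + rain jacket + sleeping bag, reaches only 856.

914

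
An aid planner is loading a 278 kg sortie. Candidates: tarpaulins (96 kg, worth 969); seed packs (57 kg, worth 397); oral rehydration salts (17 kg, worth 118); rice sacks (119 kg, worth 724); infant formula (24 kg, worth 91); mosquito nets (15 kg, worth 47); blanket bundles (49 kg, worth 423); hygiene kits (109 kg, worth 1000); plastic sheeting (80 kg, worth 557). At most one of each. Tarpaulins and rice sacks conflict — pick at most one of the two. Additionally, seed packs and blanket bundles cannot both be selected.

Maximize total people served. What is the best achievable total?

2510

The ratio ordering already packs tightly: tarpaulins + oral rehydration salts + blanket bundles + hygiene kits, 271 kg, 2510.
An exhaustive check of the 512 subsets confirms 2510.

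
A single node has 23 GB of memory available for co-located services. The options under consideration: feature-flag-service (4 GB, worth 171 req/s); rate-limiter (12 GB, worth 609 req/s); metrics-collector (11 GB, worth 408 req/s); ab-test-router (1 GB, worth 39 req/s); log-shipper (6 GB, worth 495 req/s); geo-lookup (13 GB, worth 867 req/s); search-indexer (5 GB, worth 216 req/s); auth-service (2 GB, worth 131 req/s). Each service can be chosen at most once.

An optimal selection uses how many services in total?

3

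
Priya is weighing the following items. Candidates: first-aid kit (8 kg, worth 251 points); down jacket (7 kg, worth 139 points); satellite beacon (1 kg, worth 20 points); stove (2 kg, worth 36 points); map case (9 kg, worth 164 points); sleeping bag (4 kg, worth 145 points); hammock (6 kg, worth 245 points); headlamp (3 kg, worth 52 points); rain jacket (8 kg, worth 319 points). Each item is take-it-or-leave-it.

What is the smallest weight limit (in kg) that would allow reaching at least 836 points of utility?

24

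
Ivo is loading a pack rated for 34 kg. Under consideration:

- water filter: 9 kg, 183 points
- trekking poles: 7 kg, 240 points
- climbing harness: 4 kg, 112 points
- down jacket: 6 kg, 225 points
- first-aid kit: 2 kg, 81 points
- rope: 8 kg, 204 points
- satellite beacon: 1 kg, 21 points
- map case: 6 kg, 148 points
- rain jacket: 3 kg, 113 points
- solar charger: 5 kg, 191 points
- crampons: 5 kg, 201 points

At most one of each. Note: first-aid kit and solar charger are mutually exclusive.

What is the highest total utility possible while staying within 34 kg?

1174

Best packing: trekking poles + down jacket + rope + rain jacket + solar charger + crampons — 34 kg, 1174 total.
No other feasible combination exceeds 1174.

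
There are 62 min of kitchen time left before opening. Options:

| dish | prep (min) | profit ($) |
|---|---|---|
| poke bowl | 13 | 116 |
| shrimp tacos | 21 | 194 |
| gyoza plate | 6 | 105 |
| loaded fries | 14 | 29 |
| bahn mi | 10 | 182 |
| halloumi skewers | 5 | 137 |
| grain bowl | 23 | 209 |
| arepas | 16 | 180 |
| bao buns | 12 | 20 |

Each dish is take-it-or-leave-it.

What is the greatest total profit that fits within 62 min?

Ranking by ratio (profit/min): halloumi skewers 27.40, bahn mi 18.20, gyoza plate 17.50.
Greedy by ratio would take shrimp tacos + gyoza plate + bahn mi + halloumi skewers + arepas: 58 min used, total 798.
The 21 min tied up in shrimp tacos is better spent on grain bowl — total rises to 813 (60 min).
Nothing else within 62 min beats 813.

813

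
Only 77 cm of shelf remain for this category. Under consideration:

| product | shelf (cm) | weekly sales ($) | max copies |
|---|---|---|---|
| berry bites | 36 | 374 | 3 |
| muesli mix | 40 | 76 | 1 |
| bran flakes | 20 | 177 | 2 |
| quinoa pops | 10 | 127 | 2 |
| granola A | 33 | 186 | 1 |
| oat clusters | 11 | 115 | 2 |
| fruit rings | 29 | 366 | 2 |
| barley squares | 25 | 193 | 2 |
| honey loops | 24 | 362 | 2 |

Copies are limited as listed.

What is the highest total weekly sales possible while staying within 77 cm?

1090

Greedy by ratio would take 2×quinoa pops + 2×honey loops: 68 cm used, total 978.
Replace 2×quinoa pops with fruit rings: the trade gains 112 net, giving 1090 at 77 cm.
No other feasible combination exceeds 1090.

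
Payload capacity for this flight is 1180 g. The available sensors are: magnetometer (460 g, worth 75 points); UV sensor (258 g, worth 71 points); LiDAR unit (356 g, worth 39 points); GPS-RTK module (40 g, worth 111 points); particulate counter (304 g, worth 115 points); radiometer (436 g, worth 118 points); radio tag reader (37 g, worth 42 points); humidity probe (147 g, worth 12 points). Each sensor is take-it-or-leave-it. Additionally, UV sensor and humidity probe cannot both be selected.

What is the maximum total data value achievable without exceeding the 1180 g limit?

457

UV sensor + GPS-RTK module + particulate counter + radiometer + radio tag reader uses 1075 of the 1180 g and totals 457.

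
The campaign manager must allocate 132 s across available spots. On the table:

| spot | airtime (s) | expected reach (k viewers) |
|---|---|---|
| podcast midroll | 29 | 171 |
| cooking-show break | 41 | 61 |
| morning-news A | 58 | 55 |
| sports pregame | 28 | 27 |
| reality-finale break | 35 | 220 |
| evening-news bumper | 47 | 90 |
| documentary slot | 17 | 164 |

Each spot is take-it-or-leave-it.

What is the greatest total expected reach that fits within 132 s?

645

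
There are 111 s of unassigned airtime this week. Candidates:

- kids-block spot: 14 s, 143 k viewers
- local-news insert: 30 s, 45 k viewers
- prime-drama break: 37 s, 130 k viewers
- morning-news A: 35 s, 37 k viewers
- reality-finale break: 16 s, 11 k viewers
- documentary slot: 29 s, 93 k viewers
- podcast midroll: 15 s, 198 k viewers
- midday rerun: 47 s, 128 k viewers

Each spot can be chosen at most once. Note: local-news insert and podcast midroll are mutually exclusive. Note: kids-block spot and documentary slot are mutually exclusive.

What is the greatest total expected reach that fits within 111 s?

508

Best packing: kids-block spot + prime-drama break + morning-news A + podcast midroll — 101 s, 508 total.
Nothing else feasible within 111 s beats 508.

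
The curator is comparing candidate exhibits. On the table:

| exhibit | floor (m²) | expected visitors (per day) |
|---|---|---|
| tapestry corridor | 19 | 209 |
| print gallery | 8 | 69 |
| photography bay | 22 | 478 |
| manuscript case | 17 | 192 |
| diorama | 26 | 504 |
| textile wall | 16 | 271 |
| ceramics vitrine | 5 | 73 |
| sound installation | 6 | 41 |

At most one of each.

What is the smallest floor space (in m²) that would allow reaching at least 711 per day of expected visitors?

38

Need the lightest bundle worth ≥ 711.
photography bay + textile wall: 749 expected visitors at 38 m².
Any bundle with less than 38 m² falls short of 711.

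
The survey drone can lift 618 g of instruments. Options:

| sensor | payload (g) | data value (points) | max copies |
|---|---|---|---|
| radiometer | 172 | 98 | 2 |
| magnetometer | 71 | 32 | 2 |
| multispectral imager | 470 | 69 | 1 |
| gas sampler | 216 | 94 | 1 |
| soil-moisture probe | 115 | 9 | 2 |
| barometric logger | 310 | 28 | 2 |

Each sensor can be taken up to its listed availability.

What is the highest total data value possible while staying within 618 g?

290

A density-first pass picks 2×radiometer + 2×magnetometer + soil-moisture probe — 269 at 601 g.
Replace 2×magnetometer and soil-moisture probe with gas sampler: the trade gains 21 net, giving 290 at 560 g.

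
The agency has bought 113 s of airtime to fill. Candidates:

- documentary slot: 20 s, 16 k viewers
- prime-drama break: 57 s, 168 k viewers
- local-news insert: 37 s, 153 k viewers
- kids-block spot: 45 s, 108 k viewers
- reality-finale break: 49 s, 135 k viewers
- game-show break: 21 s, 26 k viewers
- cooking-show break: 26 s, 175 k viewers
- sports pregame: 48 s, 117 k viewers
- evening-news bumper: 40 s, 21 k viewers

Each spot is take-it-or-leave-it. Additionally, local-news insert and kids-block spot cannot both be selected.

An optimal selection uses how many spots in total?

3

Optimal total is 463.
For example local-news insert + reality-finale break + cooking-show break achieves it, using 112 s.
All optima have 3 spots.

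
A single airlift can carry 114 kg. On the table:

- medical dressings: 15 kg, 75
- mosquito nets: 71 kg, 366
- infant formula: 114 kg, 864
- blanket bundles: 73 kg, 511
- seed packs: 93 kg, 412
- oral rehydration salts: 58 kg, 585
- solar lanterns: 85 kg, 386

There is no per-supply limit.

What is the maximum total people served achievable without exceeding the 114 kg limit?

By people served per kg: oral rehydration salts 10.09, infant formula 7.58, blanket bundles 7.00, mosquito nets 5.15 lead.
Taking the top-ratio supplies first gives 3×medical dressings + oral rehydration salts for 810 (103 kg).
Replace 3×medical dressings and oral rehydration salts with infant formula: the trade gains 54 net, giving 864 at 114 kg.
Every other selection either busts 114 kg or fails to beat 864.

864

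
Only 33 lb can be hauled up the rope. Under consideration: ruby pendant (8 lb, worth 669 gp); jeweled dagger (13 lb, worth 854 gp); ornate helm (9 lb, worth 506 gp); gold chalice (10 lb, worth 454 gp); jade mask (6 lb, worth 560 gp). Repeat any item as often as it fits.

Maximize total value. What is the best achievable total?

2909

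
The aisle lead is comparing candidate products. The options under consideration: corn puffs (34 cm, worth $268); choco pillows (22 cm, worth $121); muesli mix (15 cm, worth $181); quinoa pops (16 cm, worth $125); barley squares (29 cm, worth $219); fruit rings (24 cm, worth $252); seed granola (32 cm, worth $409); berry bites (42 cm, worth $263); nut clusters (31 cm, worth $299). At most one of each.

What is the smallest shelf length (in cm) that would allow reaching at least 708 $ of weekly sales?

63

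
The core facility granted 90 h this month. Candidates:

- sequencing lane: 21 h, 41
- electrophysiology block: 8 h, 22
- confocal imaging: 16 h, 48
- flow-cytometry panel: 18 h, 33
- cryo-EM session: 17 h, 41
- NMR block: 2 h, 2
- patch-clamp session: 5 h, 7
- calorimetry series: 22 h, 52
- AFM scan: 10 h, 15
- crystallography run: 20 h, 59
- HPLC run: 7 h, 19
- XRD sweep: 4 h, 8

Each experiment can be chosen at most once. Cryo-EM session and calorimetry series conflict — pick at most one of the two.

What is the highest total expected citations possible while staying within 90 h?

Taking sequencing lane + electrophysiology block + confocal imaging + cryo-EM session + crystallography run + HPLC run: 89 h used, 230 in expected citations.
No other feasible combination exceeds 230.

230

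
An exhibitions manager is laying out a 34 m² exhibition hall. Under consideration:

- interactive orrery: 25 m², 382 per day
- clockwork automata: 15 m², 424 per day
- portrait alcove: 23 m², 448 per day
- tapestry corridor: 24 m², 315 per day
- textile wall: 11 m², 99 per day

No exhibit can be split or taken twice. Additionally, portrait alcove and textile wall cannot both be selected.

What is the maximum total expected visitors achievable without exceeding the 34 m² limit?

523

By expected visitors per m²: clockwork automata 28.27, portrait alcove 19.48, interactive orrery 15.28, tapestry corridor 13.12 lead.
Best packing: clockwork automata + textile wall — 26 m², 523 total.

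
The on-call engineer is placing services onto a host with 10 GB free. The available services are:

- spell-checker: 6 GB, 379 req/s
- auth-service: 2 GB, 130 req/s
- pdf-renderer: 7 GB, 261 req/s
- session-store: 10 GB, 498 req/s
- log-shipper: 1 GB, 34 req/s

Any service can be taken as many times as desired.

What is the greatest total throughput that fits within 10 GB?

Taking 5×auth-service: 10 GB used, 650 in throughput.
That's the maximum — no swap from here does better than 650.

650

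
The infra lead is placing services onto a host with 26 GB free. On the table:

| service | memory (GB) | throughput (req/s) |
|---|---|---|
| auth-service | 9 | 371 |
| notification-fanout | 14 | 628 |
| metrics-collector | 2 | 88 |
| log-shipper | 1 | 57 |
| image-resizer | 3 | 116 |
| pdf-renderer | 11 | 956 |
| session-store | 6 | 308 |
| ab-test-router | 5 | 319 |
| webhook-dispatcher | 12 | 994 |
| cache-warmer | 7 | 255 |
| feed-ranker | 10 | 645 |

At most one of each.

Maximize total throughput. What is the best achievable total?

2095

Density check — pdf-renderer 86.91, webhook-dispatcher 82.83, feed-ranker 64.50, ab-test-router 63.80 are the best per GB.
Best packing: metrics-collector + log-shipper + pdf-renderer + webhook-dispatcher — 26 GB, 2095 total.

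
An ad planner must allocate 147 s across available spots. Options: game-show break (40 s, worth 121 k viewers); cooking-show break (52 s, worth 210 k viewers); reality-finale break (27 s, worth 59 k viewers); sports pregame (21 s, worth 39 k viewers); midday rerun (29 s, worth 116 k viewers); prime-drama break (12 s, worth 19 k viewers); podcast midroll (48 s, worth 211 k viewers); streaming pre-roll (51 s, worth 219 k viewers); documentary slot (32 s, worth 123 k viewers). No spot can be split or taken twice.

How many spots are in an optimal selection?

4

Optimal total is 572.
For example prime-drama break + podcast midroll + streaming pre-roll + documentary slot achieves it, using 143 s.
Any selection reaching 572 contains exactly 4 spots.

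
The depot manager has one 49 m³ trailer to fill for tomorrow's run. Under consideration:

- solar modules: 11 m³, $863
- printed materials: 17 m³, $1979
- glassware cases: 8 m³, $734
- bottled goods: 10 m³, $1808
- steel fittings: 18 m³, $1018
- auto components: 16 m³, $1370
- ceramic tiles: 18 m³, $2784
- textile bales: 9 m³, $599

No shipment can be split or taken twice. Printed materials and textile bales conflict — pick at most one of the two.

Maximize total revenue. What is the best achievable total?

6571

Best packing: printed materials + bottled goods + ceramic tiles — 45 m³, 6571 total.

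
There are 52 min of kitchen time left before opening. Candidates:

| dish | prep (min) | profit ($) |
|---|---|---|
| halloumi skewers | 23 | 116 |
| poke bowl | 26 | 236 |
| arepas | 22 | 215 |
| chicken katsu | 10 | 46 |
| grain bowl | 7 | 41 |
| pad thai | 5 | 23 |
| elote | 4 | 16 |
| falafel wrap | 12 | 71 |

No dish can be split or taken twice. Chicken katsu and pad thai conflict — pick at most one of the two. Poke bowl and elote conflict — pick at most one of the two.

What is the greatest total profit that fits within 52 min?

451

Poke bowl + arepas uses 48 of the 52 min and totals 451.
Nothing else feasible within 52 min beats 451.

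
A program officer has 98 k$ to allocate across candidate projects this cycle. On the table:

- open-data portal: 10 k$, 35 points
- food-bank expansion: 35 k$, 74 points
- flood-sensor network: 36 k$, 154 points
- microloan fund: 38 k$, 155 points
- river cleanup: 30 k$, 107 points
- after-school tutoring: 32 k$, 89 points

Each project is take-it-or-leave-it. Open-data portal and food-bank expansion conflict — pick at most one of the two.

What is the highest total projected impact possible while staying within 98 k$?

350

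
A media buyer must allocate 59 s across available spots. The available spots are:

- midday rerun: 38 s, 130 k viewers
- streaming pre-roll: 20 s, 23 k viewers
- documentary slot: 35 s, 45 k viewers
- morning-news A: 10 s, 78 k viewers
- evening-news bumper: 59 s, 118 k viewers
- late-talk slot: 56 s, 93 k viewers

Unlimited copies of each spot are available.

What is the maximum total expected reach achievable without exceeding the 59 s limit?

390

Best packing: 5×morning-news A — 50 s, 390 total.
Nothing else within 59 s beats 390.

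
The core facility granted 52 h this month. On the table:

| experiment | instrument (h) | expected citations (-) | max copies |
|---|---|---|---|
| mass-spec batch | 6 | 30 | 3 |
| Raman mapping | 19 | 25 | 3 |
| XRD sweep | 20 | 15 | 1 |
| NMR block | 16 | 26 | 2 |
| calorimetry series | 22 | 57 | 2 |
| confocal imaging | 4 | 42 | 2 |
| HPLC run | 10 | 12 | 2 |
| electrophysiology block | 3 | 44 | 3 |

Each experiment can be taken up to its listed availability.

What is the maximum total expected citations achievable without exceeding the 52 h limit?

Taking the top-ratio experiments first gives 3×mass-spec batch + NMR block + 2×confocal imaging + 3×electrophysiology block for 332 (51 h).
Dropping mass-spec batch and NMR block frees 22 h; slotting in calorimetry series (22 h) lifts the total to 333 at 51 h.
The spare 1 h is too small for any remaining experiment, and no exchange beats 333.

333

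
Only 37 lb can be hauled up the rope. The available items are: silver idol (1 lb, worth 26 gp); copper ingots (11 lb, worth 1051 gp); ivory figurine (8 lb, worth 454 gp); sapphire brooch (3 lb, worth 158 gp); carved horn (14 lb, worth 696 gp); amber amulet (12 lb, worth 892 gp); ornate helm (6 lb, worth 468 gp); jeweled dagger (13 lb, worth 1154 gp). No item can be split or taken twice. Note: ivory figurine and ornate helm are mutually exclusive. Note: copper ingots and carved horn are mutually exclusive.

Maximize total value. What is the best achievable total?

Greedy by ratio would take silver idol + copper ingots + sapphire brooch + ornate helm + jeweled dagger: 34 lb used, total 2857.
The 9 lb tied up in sapphire brooch and ornate helm is better spent on amber amulet — total rises to 3123 (37 lb).

3123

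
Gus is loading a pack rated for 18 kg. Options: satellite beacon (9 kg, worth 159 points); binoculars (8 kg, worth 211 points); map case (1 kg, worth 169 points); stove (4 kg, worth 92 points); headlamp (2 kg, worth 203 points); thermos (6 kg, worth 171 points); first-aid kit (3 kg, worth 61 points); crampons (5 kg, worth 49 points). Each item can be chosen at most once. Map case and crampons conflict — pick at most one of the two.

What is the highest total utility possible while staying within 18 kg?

754

By utility per kg: map case 169.00, headlamp 101.50, thermos 28.50, binoculars 26.38 lead.
The ratio ordering already packs tightly: binoculars + map case + headlamp + thermos, 17 kg, 754.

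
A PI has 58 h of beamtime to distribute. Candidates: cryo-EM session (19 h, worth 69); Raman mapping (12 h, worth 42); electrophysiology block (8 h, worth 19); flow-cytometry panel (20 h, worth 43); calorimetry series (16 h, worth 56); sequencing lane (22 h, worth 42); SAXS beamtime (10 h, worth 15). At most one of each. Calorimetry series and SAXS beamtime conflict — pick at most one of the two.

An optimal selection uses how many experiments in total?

Optimal total is 186.
cryo-EM session + Raman mapping + electrophysiology block + calorimetry series hits 186 at 55 h.
Every optimal selection uses 4 experiments.

4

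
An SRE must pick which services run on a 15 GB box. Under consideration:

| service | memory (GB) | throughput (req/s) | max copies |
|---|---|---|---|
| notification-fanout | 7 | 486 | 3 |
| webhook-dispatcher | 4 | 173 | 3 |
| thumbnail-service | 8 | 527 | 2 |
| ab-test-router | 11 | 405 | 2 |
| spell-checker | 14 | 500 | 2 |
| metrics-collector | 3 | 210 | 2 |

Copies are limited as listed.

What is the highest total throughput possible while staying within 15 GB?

1013

Density check — metrics-collector 70.00, notification-fanout 69.43, thumbnail-service 65.88, webhook-dispatcher 43.25 are the best per GB.
Taking the top-ratio services first gives notification-fanout + 2×metrics-collector for 906 (13 GB).
Replace 2×metrics-collector with thumbnail-service: the trade gains 107 net, giving 1013 at 15 GB.
That's the maximum — no swap from here does better than 1013.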